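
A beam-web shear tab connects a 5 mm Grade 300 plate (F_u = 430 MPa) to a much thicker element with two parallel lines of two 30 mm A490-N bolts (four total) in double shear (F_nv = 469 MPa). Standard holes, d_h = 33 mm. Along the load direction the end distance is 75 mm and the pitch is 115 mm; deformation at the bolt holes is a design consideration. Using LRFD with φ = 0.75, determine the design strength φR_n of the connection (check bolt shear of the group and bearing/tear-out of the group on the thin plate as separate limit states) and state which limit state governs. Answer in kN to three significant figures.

459 kN (bearing governs)

Bolt shear: A_b = π·30²/4 = 706.9 mm²; R_n = 469 × 706.9 × 4 × 2 / 1000 = 2652 kN → 0.75 × 2652 = 1990 kN.
Bearing (1.2 l_c t F_u ≤ 2.4 d t F_u): upper limit = 2.4·30·5·430 / 1000 = 154.8 kN.
  Edge l_c = 75 − 33/2 = 58.5 → r_n = 150.9 kN; interior l_c = 115 − 33 = 82 → r_n = 154.8 kN.
  R_n,bearing = 2·150.9 + 2·154.8 = 611.5 kN → 0.75 × 611.5 = 459 kN.
Bearing governs: 459 kN.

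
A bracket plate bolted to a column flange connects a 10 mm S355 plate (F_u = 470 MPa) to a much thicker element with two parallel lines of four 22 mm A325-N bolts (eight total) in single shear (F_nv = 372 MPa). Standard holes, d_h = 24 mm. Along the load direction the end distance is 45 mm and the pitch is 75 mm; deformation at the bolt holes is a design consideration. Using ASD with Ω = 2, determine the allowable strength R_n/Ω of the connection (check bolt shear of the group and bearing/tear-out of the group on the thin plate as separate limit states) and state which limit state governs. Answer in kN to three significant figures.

566 kN (bolt shear governs)

Bolt shear: A_b = π·22²/4 = 380.1 mm²; R_n = 372 × 380.1 × 8 × 1 / 1000 = 1131 kN → 1131 / 2 = 566 kN.
Bearing (1.2 l_c t F_u ≤ 2.4 d t F_u): upper limit = 2.4·22·10·470 / 1000 = 248.2 kN.
  Edge l_c = 45 − 24/2 = 33 → r_n = 186.1 kN; interior l_c = 75 − 24 = 51 → r_n = 248.2 kN.
  R_n,bearing = 2·186.1 + 6·248.2 = 1861 kN → 1861 / 2 = 931 kN.
Bolt shear governs: 566 kN.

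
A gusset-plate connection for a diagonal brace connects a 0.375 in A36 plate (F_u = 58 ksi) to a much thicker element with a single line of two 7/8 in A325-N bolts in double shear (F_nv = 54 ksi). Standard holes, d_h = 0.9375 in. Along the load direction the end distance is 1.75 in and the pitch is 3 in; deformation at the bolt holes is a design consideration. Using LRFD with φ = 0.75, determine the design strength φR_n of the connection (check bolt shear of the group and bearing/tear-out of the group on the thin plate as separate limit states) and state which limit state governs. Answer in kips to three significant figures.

Bolt shear: A_b = π·0.875²/4 = 0.6013 in²; R_n = 54 × 0.6013 × 2 × 2 = 129.9 kips → 0.75 × 129.9 = 97.4 kips.
Bearing (1.2 l_c t F_u ≤ 2.4 d t F_u): upper limit = 2.4·0.875·0.375·58 = 45.68 kips.
  Edge l_c = 1.75 − 0.9375/2 = 1.281 → r_n = 33.44 kips; interior l_c = 3 − 0.9375 = 2.062 → r_n = 45.68 kips.
  R_n,bearing = 1·33.44 + 1·45.68 = 79.12 kips → 0.75 × 79.12 = 59.3 kips.
Bearing governs: 59.3 kips.

59.3 kips (bearing governs)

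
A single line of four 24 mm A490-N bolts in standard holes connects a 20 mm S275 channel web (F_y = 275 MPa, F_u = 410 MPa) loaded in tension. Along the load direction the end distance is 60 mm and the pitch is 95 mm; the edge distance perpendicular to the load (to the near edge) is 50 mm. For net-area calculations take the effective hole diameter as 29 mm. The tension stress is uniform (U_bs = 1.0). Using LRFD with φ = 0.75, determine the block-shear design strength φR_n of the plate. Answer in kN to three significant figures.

1070 kN

Shear plane L_v = 60 + 3·95 = 345 mm; A_gv = 345 × 20 = 6900 mm².
A_nv = (345 − 3.5·29) × 20 = 4870 mm².
A_nt = (50 − 0.5·29) × 20 = 710 mm².
0.6 F_u A_nv = 1198 kN; 0.6 F_y A_gv = 1138 kN → shear yielding governs the shear term.
R_n = 1138 + 1.0 × 410 × 710 / 1000 = 1430 kN.
Design strength φR_n = 0.75 × 1430 = 1070 kN.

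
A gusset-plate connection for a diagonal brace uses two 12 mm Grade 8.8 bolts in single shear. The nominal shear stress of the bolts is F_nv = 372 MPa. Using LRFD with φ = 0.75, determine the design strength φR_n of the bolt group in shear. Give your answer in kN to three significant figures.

63.1 kN

A_b = π × 12² / 4 = 113.1 mm².
R_n = F_nv · A_b · n · n_s = 372 × 113.1 × 2 × 1 / 1000 = 84.14 kN.
Design strength φR_n = 0.75 × 84.14 = 63.1 kN.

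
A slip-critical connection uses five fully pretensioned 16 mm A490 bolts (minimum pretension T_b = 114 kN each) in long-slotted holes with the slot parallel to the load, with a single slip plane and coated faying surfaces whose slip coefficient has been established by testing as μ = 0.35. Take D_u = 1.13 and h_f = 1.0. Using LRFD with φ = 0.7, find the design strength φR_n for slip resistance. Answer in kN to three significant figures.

158 kN

R_n = μ · D_u · h_f · T_b · n_s · n_b = 0.35 × 1.13 × 1.0 × 114 × 1 × 5 = 225.4 kN.
Design strength φR_n = 0.7 × 225.4 = 158 kN.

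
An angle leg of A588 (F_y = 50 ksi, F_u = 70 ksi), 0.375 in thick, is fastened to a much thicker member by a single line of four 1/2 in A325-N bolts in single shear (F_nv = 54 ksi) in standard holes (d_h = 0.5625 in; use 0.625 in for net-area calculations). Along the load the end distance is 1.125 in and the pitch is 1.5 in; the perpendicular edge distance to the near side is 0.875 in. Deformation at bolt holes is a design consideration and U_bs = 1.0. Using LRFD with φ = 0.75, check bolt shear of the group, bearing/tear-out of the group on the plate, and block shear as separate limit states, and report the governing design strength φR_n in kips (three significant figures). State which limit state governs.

31.8 kips (bolt shear governs)

Bolt shear: A_b = π·0.5²/4 = 0.1963 in²; R_n = 54 × 0.1963 × 4 × 1 = 42.41 kips → 0.75 × 42.41 = 31.8 kips.
Bearing: edge l_c = 0.8438, r_n = 26.58 kips; interior l_c = 0.9375, r_n = 29.53 kips; R_n = 26.58 + 3·29.53 = 115.2 kips → 86.4 kips.
Block shear: A_gv = 2.109, A_nv = 1.289, A_nt = 0.2109 in²; R_n = min(0.6F_uA_nv, 0.6F_yA_gv) + U_bs·F_u·A_nt = 68.91 kips → 51.7 kips.
Bolt shear governs: 31.8 kips.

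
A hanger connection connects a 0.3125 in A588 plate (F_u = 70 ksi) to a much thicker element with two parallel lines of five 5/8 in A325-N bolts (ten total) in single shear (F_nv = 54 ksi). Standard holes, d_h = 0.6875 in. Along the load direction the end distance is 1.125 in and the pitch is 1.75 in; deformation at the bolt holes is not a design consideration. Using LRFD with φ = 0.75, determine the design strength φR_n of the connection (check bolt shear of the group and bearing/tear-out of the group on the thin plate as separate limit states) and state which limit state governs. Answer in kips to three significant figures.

124 kips (bolt shear governs)

Bolt shear: A_b = π·0.625²/4 = 0.3068 in²; R_n = 54 × 0.3068 × 10 × 1 = 165.7 kips → 0.75 × 165.7 = 124 kips.
Bearing (1.5 l_c t F_u ≤ 3.0 d t F_u): upper limit = 3.0·0.625·0.3125·70 = 41.02 kips.
  Edge l_c = 1.125 − 0.6875/2 = 0.7812 → r_n = 25.63 kips; interior l_c = 1.75 − 0.6875 = 1.062 → r_n = 34.86 kips.
  R_n,bearing = 2·25.63 + 8·34.86 = 330.2 kips → 0.75 × 330.2 = 248 kips.
Bolt shear governs: 124 kips.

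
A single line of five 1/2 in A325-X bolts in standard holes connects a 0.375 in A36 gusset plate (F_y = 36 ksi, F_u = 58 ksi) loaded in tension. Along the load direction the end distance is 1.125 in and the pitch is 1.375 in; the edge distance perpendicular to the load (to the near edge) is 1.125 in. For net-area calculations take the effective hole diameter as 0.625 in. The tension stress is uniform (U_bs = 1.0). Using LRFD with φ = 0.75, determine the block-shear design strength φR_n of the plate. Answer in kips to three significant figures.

50.6 kips

Shear plane L_v = 1.125 + 4·1.375 = 6.625 in; A_gv = 6.625 × 0.375 = 2.484 in².
A_nv = (6.625 − 4.5·0.625) × 0.375 = 1.43 in².
A_nt = (1.125 − 0.5·0.625) × 0.375 = 0.3047 in².
0.6 F_u A_nv = 49.75 kips; 0.6 F_y A_gv = 53.66 kips → shear rupture governs the shear term.
R_n = 49.75 + 1.0 × 58 × 0.3047 = 67.42 kips.
Design strength φR_n = 0.75 × 67.42 = 50.6 kips.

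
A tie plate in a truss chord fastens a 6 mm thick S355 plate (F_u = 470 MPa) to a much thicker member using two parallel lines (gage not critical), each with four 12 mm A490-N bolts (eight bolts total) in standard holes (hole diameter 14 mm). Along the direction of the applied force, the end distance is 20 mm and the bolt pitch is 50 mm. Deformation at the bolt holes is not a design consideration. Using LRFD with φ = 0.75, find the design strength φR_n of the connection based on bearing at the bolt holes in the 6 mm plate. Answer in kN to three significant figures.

539 kN

Per bolt r_n = 1.5 l_c t F_u ≤ 3.0 d t F_u; upper limit = 3.0 × 12 × 6 × 470 / 1000 = 101.5 kN.
Edge bolt: l_c = 20 − 14/2 = 13 mm → 1.5 × 13 × 6 × 470 / 1000 = 54.99 → r_n = 54.99 kN.
Interior bolts: l_c = 50 − 14 = 36 mm → 1.5 × 36 × 6 × 470 / 1000 = 152.3 → r_n = 101.5 kN.
R_n = 2 × 54.99 + 6 × 101.5 = 719.1 kN.
Design strength φR_n = 0.75 × 719.1 = 539 kN.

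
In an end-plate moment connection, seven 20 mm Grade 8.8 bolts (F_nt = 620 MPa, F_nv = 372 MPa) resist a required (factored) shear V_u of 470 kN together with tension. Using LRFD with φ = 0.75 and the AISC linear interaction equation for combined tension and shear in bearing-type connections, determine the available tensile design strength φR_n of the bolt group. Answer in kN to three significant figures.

A_b = π·20²/4 = 314.2 mm²; f_rv = 470 × 1000 / (7 × 314.2) = 213.7 MPa.
F'_nt = 1.3 F_nt − (F_nt / φF_nv) f_rv = 1.3·620 − (620/(0.75·372))·213.7 = 331.1 MPa, capped at F_nt → F'_nt = 331.1 MPa.
R_n = F'_nt · A_b · n = 331.1 × 314.2 × 7 / 1000 = 728 kN.
Design strength φR_n = 0.75 × 728 = 546 kN.

546 kN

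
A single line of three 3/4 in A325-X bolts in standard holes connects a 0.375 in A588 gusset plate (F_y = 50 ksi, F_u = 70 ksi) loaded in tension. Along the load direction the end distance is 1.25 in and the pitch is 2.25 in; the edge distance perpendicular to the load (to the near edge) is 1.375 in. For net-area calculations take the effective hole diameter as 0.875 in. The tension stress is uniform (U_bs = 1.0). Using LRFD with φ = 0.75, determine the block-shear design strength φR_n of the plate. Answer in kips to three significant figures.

Shear plane L_v = 1.25 + 2·2.25 = 5.75 in; A_gv = 5.75 × 0.375 = 2.156 in².
A_nv = (5.75 − 2.5·0.875) × 0.375 = 1.336 in².
A_nt = (1.375 − 0.5·0.875) × 0.375 = 0.3516 in².
0.6 F_u A_nv = 56.11 kips; 0.6 F_y A_gv = 64.69 kips → shear rupture governs the shear term.
R_n = 56.11 + 1.0 × 70 × 0.3516 = 80.72 kips.
Design strength φR_n = 0.75 × 80.72 = 60.5 kips.

60.5 kips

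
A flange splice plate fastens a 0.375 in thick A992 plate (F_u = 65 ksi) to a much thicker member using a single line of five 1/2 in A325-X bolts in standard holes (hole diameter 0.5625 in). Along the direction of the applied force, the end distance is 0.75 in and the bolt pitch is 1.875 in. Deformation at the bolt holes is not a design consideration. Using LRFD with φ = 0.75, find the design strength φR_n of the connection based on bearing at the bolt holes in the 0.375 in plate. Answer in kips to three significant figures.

123 kips

Per bolt r_n = 1.5 l_c t F_u ≤ 3.0 d t F_u; upper limit = 3.0 × 0.5 × 0.375 × 65 = 36.56 kips.
Edge bolt: l_c = 0.75 − 0.5625/2 = 0.4688 in → 1.5 × 0.4688 × 0.375 × 65 = 17.14 → r_n = 17.14 kips.
Interior bolts: l_c = 1.875 − 0.5625 = 1.312 in → 1.5 × 1.312 × 0.375 × 65 = 47.99 → r_n = 36.56 kips.
R_n = 1 × 17.14 + 4 × 36.56 = 163.4 kips.
Design strength φR_n = 0.75 × 163.4 = 123 kips.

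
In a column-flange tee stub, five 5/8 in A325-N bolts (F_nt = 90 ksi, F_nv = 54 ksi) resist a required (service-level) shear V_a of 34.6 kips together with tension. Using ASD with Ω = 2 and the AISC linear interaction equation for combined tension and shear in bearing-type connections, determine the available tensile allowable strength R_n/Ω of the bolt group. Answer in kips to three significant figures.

A_b = π·0.625²/4 = 0.3068 in²; f_rv = 34.6 / (5 × 0.3068) = 22.56 ksi.
F'_nt = 1.3 F_nt − (Ω F_nt / F_nv) f_rv = 1.3·90 − (2·90/54)·22.56 = 41.81 ksi, capped at F_nt → F'_nt = 41.81 ksi.
R_n = F'_nt · A_b · n = 41.81 × 0.3068 × 5 = 64.14 kips.
Allowable strength R_n/Ω = 64.14 / 2 = 32.1 kips.

32.1 kips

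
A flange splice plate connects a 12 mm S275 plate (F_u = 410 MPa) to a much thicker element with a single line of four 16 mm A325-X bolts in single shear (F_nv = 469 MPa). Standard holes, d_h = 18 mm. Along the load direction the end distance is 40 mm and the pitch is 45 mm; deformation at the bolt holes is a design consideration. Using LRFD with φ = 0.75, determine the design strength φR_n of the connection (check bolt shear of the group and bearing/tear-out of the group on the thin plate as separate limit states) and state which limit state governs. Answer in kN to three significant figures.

283 kN (bolt shear governs)

Bolt shear: A_b = π·16²/4 = 201.1 mm²; R_n = 469 × 201.1 × 4 × 1 / 1000 = 377.2 kN → 0.75 × 377.2 = 283 kN.
Bearing (1.2 l_c t F_u ≤ 2.4 d t F_u): upper limit = 2.4·16·12·410 / 1000 = 188.9 kN.
  Edge l_c = 40 − 18/2 = 31 → r_n = 183 kN; interior l_c = 45 − 18 = 27 → r_n = 159.4 kN.
  R_n,bearing = 1·183 + 3·159.4 = 661.2 kN → 0.75 × 661.2 = 496 kN.
Bolt shear governs: 283 kN.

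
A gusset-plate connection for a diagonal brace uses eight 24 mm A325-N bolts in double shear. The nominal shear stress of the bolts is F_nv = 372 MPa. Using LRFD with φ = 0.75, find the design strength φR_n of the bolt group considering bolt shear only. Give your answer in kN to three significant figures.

2020 kN

A_b = π × 24² / 4 = 452.4 mm².
R_n = F_nv · A_b · n · n_s = 372 × 452.4 × 8 × 2 / 1000 = 2693 kN.
Design strength φR_n = 0.75 × 2693 = 2020 kN.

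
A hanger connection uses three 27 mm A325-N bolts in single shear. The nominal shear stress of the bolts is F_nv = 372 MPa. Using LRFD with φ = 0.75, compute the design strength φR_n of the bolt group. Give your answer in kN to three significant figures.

A_b = π × 27² / 4 = 572.6 mm².
R_n = F_nv · A_b · n · n_s = 372 × 572.6 × 3 × 1 / 1000 = 639 kN.
Design strength φR_n = 0.75 × 639 = 479 kN.

479 kN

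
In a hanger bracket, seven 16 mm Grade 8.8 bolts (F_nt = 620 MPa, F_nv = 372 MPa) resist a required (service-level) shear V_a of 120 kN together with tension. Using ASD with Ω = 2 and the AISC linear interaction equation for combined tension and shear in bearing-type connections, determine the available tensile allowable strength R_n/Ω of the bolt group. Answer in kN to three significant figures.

367 kN

A_b = π·16²/4 = 201.1 mm²; f_rv = 120 × 1000 / (7 × 201.1) = 85.26 MPa.
F'_nt = 1.3 F_nt − (Ω F_nt / F_nv) f_rv = 1.3·620 − (2·620/372)·85.26 = 521.8 MPa, capped at F_nt → F'_nt = 521.8 MPa.
R_n = F'_nt · A_b · n = 521.8 × 201.1 × 7 / 1000 = 734.4 kN.
Allowable strength R_n/Ω = 734.4 / 2 = 367 kN.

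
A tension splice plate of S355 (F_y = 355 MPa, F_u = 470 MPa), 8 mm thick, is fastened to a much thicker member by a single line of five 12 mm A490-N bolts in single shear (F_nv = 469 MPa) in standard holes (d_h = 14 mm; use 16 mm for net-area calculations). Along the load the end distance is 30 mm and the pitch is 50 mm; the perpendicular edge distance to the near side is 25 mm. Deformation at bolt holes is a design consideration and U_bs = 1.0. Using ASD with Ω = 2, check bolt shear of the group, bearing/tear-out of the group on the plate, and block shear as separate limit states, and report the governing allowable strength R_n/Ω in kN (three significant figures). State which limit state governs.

Bolt shear: A_b = π·12²/4 = 113.1 mm²; R_n = 469 × 113.1 × 5 × 1 / 1000 = 265.2 kN → 265.2 / 2 = 133 kN.
Bearing: edge l_c = 23, r_n = 103.8 kN; interior l_c = 36, r_n = 108.3 kN; R_n = 103.8 + 4·108.3 = 536.9 kN → 268 kN.
Block shear: A_gv = 1840, A_nv = 1264, A_nt = 136 mm²; R_n = min(0.6F_uA_nv, 0.6F_yA_gv) + U_bs·F_u·A_nt = 420.4 kN → 210 kN.
Bolt shear governs: 133 kN.

133 kN (bolt shear governs)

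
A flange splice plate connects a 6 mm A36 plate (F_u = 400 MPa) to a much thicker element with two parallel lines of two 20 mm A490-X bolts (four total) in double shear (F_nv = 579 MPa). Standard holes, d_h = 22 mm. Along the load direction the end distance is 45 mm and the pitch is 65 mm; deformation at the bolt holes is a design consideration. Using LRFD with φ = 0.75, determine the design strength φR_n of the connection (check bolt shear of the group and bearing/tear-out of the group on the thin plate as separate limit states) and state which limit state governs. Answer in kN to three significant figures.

Bolt shear: A_b = π·20²/4 = 314.2 mm²; R_n = 579 × 314.2 × 4 × 2 / 1000 = 1455 kN → 0.75 × 1455 = 1090 kN.
Bearing (1.2 l_c t F_u ≤ 2.4 d t F_u): upper limit = 2.4·20·6·400 / 1000 = 115.2 kN.
  Edge l_c = 45 − 22/2 = 34 → r_n = 97.92 kN; interior l_c = 65 − 22 = 43 → r_n = 115.2 kN.
  R_n,bearing = 2·97.92 + 2·115.2 = 426.2 kN → 0.75 × 426.2 = 320 kN.
Bearing governs: 320 kN.

320 kN (bearing governs)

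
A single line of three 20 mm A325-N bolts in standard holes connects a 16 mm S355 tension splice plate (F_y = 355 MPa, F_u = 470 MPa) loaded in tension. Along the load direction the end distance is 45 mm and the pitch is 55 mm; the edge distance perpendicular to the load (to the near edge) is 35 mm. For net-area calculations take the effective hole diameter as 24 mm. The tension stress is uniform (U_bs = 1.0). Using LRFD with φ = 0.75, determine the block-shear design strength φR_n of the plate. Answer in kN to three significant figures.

451 kN

Shear plane L_v = 45 + 2·55 = 155 mm; A_gv = 155 × 16 = 2480 mm².
A_nv = (155 − 2.5·24) × 16 = 1520 mm².
A_nt = (35 − 0.5·24) × 16 = 368 mm².
0.6 F_u A_nv = 428.6 kN; 0.6 F_y A_gv = 528.2 kN → shear rupture governs the shear term.
R_n = 428.6 + 1.0 × 470 × 368 / 1000 = 601.6 kN.
Design strength φR_n = 0.75 × 601.6 = 451 kN.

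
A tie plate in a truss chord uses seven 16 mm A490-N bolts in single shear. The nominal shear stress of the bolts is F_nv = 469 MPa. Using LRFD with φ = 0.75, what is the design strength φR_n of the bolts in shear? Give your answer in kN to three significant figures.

495 kN

A_b = π × 16² / 4 = 201.1 mm².
R_n = F_nv · A_b · n · n_s = 469 × 201.1 × 7 × 1 / 1000 = 660.1 kN.
Design strength φR_n = 0.75 × 660.1 = 495 kN.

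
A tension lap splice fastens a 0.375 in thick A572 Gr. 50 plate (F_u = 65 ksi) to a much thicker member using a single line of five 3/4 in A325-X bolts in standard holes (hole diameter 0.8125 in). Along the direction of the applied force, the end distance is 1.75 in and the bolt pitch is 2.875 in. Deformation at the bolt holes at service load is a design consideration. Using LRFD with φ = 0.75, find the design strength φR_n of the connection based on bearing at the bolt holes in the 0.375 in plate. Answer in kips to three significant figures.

Per bolt r_n = 1.2 l_c t F_u ≤ 2.4 d t F_u; upper limit = 2.4 × 0.75 × 0.375 × 65 = 43.87 kips.
Edge bolt: l_c = 1.75 − 0.8125/2 = 1.344 in → 1.2 × 1.344 × 0.375 × 65 = 39.3 → r_n = 39.3 kips.
Interior bolts: l_c = 2.875 − 0.8125 = 2.062 in → 1.2 × 2.062 × 0.375 × 65 = 60.33 → r_n = 43.87 kips.
R_n = 1 × 39.3 + 4 × 43.87 = 214.8 kips.
Design strength φR_n = 0.75 × 214.8 = 161 kips.

161 kips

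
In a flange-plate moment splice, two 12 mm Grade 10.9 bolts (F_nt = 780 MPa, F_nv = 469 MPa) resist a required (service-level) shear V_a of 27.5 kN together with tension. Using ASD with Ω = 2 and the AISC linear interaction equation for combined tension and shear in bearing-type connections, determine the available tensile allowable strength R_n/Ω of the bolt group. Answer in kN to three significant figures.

68.9 kN

A_b = π·12²/4 = 113.1 mm²; f_rv = 27.5 × 1000 / (2 × 113.1) = 121.6 MPa.
F'_nt = 1.3 F_nt − (Ω F_nt / F_nv) f_rv = 1.3·780 − (2·780/469)·121.6 = 609.6 MPa, capped at F_nt → F'_nt = 609.6 MPa.
R_n = F'_nt · A_b · n = 609.6 × 113.1 × 2 / 1000 = 137.9 kN.
Allowable strength R_n/Ω = 137.9 / 2 = 68.9 kN.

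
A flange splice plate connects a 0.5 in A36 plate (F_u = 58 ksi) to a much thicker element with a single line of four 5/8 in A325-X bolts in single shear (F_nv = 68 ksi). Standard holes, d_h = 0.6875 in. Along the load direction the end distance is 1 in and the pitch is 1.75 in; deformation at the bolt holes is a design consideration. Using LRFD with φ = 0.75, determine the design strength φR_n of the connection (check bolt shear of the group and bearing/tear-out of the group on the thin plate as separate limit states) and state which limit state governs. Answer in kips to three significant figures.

62.6 kips (bolt shear governs)

Bolt shear: A_b = π·0.625²/4 = 0.3068 in²; R_n = 68 × 0.3068 × 4 × 1 = 83.45 kips → 0.75 × 83.45 = 62.6 kips.
Bearing (1.2 l_c t F_u ≤ 2.4 d t F_u): upper limit = 2.4·0.625·0.5·58 = 43.5 kips.
  Edge l_c = 1 − 0.6875/2 = 0.6562 → r_n = 22.84 kips; interior l_c = 1.75 − 0.6875 = 1.062 → r_n = 36.97 kips.
  R_n,bearing = 1·22.84 + 3·36.97 = 133.8 kips → 0.75 × 133.8 = 100 kips.
Bolt shear governs: 62.6 kips.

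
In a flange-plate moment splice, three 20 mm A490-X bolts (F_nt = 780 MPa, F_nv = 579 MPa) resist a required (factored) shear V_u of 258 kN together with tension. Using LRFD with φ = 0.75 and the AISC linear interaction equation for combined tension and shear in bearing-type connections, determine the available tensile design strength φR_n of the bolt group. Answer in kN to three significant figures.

A_b = π·20²/4 = 314.2 mm²; f_rv = 258 × 1000 / (3 × 314.2) = 273.7 MPa.
F'_nt = 1.3 F_nt − (F_nt / φF_nv) f_rv = 1.3·780 − (780/(0.75·579))·273.7 = 522.3 MPa, capped at F_nt → F'_nt = 522.3 MPa.
R_n = F'_nt · A_b · n = 522.3 × 314.2 × 3 / 1000 = 492.3 kN.
Design strength φR_n = 0.75 × 492.3 = 369 kN.

369 kN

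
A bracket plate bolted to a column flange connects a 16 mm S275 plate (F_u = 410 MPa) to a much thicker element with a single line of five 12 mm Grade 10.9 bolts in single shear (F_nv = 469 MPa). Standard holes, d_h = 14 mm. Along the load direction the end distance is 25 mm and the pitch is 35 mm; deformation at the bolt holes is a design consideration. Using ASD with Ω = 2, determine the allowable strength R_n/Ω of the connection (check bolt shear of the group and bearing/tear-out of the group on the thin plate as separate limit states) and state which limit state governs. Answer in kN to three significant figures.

133 kN (bolt shear governs)

Bolt shear: A_b = π·12²/4 = 113.1 mm²; R_n = 469 × 113.1 × 5 × 1 / 1000 = 265.2 kN → 265.2 / 2 = 133 kN.
Bearing (1.2 l_c t F_u ≤ 2.4 d t F_u): upper limit = 2.4·12·16·410 / 1000 = 188.9 kN.
  Edge l_c = 25 − 14/2 = 18 → r_n = 141.7 kN; interior l_c = 35 − 14 = 21 → r_n = 165.3 kN.
  R_n,bearing = 1·141.7 + 4·165.3 = 802.9 kN → 802.9 / 2 = 401 kN.
Bolt shear governs: 133 kN.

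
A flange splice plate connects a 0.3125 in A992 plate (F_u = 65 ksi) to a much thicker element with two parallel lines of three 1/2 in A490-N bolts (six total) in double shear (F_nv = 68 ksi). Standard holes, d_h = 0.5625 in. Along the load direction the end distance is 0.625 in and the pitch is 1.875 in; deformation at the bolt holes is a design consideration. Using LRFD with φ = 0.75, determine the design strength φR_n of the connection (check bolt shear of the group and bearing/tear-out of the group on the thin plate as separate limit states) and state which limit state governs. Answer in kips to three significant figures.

Bolt shear: A_b = π·0.5²/4 = 0.1963 in²; R_n = 68 × 0.1963 × 6 × 2 = 160.2 kips → 0.75 × 160.2 = 120 kips.
Bearing (1.2 l_c t F_u ≤ 2.4 d t F_u): upper limit = 2.4·0.5·0.3125·65 = 24.38 kips.
  Edge l_c = 0.625 − 0.5625/2 = 0.3438 → r_n = 8.379 kips; interior l_c = 1.875 − 0.5625 = 1.312 → r_n = 24.38 kips.
  R_n,bearing = 2·8.379 + 4·24.38 = 114.3 kips → 0.75 × 114.3 = 85.7 kips.
Bearing governs: 85.7 kips.

85.7 kips (bearing governs)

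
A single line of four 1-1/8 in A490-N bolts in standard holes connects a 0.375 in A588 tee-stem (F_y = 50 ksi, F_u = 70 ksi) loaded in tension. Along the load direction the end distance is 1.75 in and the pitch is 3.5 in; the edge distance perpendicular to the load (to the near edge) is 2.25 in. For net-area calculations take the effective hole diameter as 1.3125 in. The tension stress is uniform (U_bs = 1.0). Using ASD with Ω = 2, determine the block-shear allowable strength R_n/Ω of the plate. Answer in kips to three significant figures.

Shear plane L_v = 1.75 + 3·3.5 = 12.25 in; A_gv = 12.25 × 0.375 = 4.594 in².
A_nv = (12.25 − 3.5·1.3125) × 0.375 = 2.871 in².
A_nt = (2.25 − 0.5·1.3125) × 0.375 = 0.5977 in².
0.6 F_u A_nv = 120.6 kips; 0.6 F_y A_gv = 137.8 kips → shear rupture governs the shear term.
R_n = 120.6 + 1.0 × 70 × 0.5977 = 162.4 kips.
Allowable strength R_n/Ω = 162.4 / 2 = 81.2 kips.

81.2 kips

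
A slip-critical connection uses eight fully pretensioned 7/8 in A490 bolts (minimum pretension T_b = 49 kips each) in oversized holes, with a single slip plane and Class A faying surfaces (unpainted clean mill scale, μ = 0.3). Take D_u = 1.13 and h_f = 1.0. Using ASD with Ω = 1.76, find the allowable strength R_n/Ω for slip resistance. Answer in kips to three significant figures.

75.5 kips

R_n = μ · D_u · h_f · T_b · n_s · n_b = 0.3 × 1.13 × 1.0 × 49 × 1 × 8 = 132.9 kips.
Allowable strength R_n/Ω = 132.9 / 1.76 = 75.5 kips.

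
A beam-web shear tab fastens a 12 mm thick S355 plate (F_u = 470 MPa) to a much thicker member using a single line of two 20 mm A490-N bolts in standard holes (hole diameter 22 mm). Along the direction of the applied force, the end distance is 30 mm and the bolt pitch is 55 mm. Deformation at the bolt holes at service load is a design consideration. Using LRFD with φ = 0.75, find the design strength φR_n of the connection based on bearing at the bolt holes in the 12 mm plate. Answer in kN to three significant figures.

Per bolt r_n = 1.2 l_c t F_u ≤ 2.4 d t F_u; upper limit = 2.4 × 20 × 12 × 470 / 1000 = 270.7 kN.
Edge bolt: l_c = 30 − 22/2 = 19 mm → 1.2 × 19 × 12 × 470 / 1000 = 128.6 → r_n = 128.6 kN.
Interior bolts: l_c = 55 − 22 = 33 mm → 1.2 × 33 × 12 × 470 / 1000 = 223.3 → r_n = 223.3 kN.
R_n = 1 × 128.6 + 1 × 223.3 = 351.9 kN.
Design strength φR_n = 0.75 × 351.9 = 264 kN.

264 kN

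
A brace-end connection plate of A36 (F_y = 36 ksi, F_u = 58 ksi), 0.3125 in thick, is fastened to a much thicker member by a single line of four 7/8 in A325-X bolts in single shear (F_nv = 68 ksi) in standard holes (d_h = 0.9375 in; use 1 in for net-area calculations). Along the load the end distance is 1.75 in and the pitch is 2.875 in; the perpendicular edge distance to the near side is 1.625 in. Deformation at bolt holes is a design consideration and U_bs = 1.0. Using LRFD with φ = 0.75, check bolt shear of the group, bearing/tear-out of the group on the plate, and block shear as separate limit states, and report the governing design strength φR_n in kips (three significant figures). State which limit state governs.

67.8 kips (block shear governs)

Bolt shear: A_b = π·0.875²/4 = 0.6013 in²; R_n = 68 × 0.6013 × 4 × 1 = 163.6 kips → 0.75 × 163.6 = 123 kips.
Bearing: edge l_c = 1.281, r_n = 27.87 kips; interior l_c = 1.938, r_n = 38.06 kips; R_n = 27.87 + 3·38.06 = 142.1 kips → 107 kips.
Block shear: A_gv = 3.242, A_nv = 2.148, A_nt = 0.3516 in²; R_n = min(0.6F_uA_nv, 0.6F_yA_gv) + U_bs·F_u·A_nt = 90.42 kips → 67.8 kips.
Block shear governs: 67.8 kips.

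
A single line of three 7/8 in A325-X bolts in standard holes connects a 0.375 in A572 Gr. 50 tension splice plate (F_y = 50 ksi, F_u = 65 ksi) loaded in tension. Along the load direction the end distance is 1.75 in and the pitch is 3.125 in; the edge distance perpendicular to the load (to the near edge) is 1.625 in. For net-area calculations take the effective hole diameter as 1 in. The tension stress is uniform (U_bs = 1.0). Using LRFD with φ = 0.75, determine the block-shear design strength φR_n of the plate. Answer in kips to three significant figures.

Shear plane L_v = 1.75 + 2·3.125 = 8 in; A_gv = 8 × 0.375 = 3 in².
A_nv = (8 − 2.5·1) × 0.375 = 2.062 in².
A_nt = (1.625 − 0.5·1) × 0.375 = 0.4219 in².
0.6 F_u A_nv = 80.44 kips; 0.6 F_y A_gv = 90 kips → shear rupture governs the shear term.
R_n = 80.44 + 1.0 × 65 × 0.4219 = 107.9 kips.
Design strength φR_n = 0.75 × 107.9 = 80.9 kips.

80.9 kips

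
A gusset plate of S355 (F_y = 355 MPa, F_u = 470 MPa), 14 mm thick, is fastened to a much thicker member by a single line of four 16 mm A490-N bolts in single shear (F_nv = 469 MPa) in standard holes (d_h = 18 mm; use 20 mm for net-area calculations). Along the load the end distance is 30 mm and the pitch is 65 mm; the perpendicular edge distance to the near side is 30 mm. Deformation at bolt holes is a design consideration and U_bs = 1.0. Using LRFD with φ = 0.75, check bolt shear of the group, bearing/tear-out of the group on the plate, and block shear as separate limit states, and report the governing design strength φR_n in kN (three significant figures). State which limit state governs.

Bolt shear: A_b = π·16²/4 = 201.1 mm²; R_n = 469 × 201.1 × 4 × 1 / 1000 = 377.2 kN → 0.75 × 377.2 = 283 kN.
Bearing: edge l_c = 21, r_n = 165.8 kN; interior l_c = 47, r_n = 252.7 kN; R_n = 165.8 + 3·252.7 = 923.8 kN → 693 kN.
Block shear: A_gv = 3150, A_nv = 2170, A_nt = 280 mm²; R_n = min(0.6F_uA_nv, 0.6F_yA_gv) + U_bs·F_u·A_nt = 743.5 kN → 558 kN.
Bolt shear governs: 283 kN.

283 kN (bolt shear governs)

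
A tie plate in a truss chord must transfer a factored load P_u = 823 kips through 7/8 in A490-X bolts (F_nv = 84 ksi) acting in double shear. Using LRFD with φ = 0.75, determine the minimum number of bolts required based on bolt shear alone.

A_b = π·0.875²/4 = 0.6013 in².
Per-bolt design strength φR_n = 0.75 × 84 × 0.6013 × 2 = 75.77 kips.
n ≥ 823 / 75.77 = 10.86 → use 11 bolts.

11 bolts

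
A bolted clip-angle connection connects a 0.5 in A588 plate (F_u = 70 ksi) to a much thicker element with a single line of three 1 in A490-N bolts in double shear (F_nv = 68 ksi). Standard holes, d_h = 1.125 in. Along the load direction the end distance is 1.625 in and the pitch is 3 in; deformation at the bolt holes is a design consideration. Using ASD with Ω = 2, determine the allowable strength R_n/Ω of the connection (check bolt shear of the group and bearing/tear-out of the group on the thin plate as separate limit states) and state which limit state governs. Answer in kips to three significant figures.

101 kips (bearing governs)

Bolt shear: A_b = π·1²/4 = 0.7854 in²; R_n = 68 × 0.7854 × 3 × 2 = 320.4 kips → 320.4 / 2 = 160 kips.
Bearing (1.2 l_c t F_u ≤ 2.4 d t F_u): upper limit = 2.4·1·0.5·70 = 84 kips.
  Edge l_c = 1.625 − 1.125/2 = 1.062 → r_n = 44.62 kips; interior l_c = 3 − 1.125 = 1.875 → r_n = 78.75 kips.
  R_n,bearing = 1·44.62 + 2·78.75 = 202.1 kips → 202.1 / 2 = 101 kips.
Bearing governs: 101 kips.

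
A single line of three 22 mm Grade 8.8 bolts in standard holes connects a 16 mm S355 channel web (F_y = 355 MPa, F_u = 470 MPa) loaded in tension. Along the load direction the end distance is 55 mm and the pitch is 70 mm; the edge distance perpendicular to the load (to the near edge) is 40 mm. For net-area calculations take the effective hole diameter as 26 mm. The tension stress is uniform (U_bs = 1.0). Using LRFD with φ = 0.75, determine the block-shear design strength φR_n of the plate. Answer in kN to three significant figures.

592 kN

Shear plane L_v = 55 + 2·70 = 195 mm; A_gv = 195 × 16 = 3120 mm².
A_nv = (195 − 2.5·26) × 16 = 2080 mm².
A_nt = (40 − 0.5·26) × 16 = 432 mm².
0.6 F_u A_nv = 586.6 kN; 0.6 F_y A_gv = 664.6 kN → shear rupture governs the shear term.
R_n = 586.6 + 1.0 × 470 × 432 / 1000 = 789.6 kN.
Design strength φR_n = 0.75 × 789.6 = 592 kN.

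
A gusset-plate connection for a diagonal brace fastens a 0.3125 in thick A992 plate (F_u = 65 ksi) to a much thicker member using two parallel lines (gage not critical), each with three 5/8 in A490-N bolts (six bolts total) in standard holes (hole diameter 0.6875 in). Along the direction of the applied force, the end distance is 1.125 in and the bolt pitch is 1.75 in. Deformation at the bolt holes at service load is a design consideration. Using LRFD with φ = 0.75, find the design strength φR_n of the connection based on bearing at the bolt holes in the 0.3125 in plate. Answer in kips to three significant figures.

106 kips

Per bolt r_n = 1.2 l_c t F_u ≤ 2.4 d t F_u; upper limit = 2.4 × 0.625 × 0.3125 × 65 = 30.47 kips.
Edge bolt: l_c = 1.125 − 0.6875/2 = 0.7812 in → 1.2 × 0.7812 × 0.3125 × 65 = 19.04 → r_n = 19.04 kips.
Interior bolts: l_c = 1.75 − 0.6875 = 1.062 in → 1.2 × 1.062 × 0.3125 × 65 = 25.9 → r_n = 25.9 kips.
R_n = 2 × 19.04 + 4 × 25.9 = 141.7 kips.
Design strength φR_n = 0.75 × 141.7 = 106 kips.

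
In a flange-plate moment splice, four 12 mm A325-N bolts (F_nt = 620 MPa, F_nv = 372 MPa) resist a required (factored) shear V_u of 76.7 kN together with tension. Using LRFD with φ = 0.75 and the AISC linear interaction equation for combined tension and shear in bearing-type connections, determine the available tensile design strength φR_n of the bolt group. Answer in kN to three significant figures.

146 kN

A_b = π·12²/4 = 113.1 mm²; f_rv = 76.7 × 1000 / (4 × 113.1) = 169.5 MPa.
F'_nt = 1.3 F_nt − (F_nt / φF_nv) f_rv = 1.3·620 − (620/(0.75·372))·169.5 = 429.2 MPa, capped at F_nt → F'_nt = 429.2 MPa.
R_n = F'_nt · A_b · n = 429.2 × 113.1 × 4 / 1000 = 194.2 kN.
Design strength φR_n = 0.75 × 194.2 = 146 kN.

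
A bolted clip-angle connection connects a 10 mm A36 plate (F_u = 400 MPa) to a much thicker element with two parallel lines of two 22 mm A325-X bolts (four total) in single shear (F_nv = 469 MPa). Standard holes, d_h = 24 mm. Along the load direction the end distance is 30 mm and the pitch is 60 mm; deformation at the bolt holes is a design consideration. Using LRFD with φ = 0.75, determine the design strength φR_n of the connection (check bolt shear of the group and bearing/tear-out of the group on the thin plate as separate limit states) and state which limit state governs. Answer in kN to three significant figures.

Bolt shear: A_b = π·22²/4 = 380.1 mm²; R_n = 469 × 380.1 × 4 × 1 / 1000 = 713.1 kN → 0.75 × 713.1 = 535 kN.
Bearing (1.2 l_c t F_u ≤ 2.4 d t F_u): upper limit = 2.4·22·10·400 / 1000 = 211.2 kN.
  Edge l_c = 30 − 24/2 = 18 → r_n = 86.4 kN; interior l_c = 60 − 24 = 36 → r_n = 172.8 kN.
  R_n,bearing = 2·86.4 + 2·172.8 = 518.4 kN → 0.75 × 518.4 = 389 kN.
Bearing governs: 389 kN.

389 kN (bearing governs)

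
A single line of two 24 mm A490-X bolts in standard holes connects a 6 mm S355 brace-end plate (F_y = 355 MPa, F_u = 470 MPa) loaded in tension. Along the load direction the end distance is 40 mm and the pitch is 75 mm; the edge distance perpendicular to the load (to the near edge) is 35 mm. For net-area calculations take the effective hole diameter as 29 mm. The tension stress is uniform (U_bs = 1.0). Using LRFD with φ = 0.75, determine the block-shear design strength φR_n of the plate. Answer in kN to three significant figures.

134 kN

Shear plane L_v = 40 + 1·75 = 115 mm; A_gv = 115 × 6 = 690 mm².
A_nv = (115 − 1.5·29) × 6 = 429 mm².
A_nt = (35 − 0.5·29) × 6 = 123 mm².
0.6 F_u A_nv = 121 kN; 0.6 F_y A_gv = 147 kN → shear rupture governs the shear term.
R_n = 121 + 1.0 × 470 × 123 / 1000 = 178.8 kN.
Design strength φR_n = 0.75 × 178.8 = 134 kN.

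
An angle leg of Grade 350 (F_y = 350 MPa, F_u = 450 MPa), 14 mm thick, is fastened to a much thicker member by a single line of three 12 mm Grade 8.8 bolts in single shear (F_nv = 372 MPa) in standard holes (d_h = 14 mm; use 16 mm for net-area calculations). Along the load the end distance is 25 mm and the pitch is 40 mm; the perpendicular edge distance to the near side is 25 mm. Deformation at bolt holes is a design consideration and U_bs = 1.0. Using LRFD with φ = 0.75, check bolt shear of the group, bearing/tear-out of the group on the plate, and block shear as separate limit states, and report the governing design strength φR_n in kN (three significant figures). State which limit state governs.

94.7 kN (bolt shear governs)

Bolt shear: A_b = π·12²/4 = 113.1 mm²; R_n = 372 × 113.1 × 3 × 1 / 1000 = 126.2 kN → 0.75 × 126.2 = 94.7 kN.
Bearing: edge l_c = 18, r_n = 136.1 kN; interior l_c = 26, r_n = 181.4 kN; R_n = 136.1 + 2·181.4 = 499 kN → 374 kN.
Block shear: A_gv = 1470, A_nv = 910, A_nt = 238 mm²; R_n = min(0.6F_uA_nv, 0.6F_yA_gv) + U_bs·F_u·A_nt = 352.8 kN → 265 kN.
Bolt shear governs: 94.7 kN.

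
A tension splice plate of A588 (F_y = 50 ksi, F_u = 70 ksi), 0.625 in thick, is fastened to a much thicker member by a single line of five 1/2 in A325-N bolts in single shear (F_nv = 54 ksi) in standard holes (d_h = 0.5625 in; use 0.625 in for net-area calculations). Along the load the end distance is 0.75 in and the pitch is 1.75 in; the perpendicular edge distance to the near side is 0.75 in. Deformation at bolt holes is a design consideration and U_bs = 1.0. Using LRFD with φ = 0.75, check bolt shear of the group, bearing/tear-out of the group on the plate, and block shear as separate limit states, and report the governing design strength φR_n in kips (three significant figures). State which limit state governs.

Bolt shear: A_b = π·0.5²/4 = 0.1963 in²; R_n = 54 × 0.1963 × 5 × 1 = 53.01 kips → 0.75 × 53.01 = 39.8 kips.
Bearing: edge l_c = 0.4688, r_n = 24.61 kips; interior l_c = 1.188, r_n = 52.5 kips; R_n = 24.61 + 4·52.5 = 234.6 kips → 176 kips.
Block shear: A_gv = 4.844, A_nv = 3.086, A_nt = 0.2734 in²; R_n = min(0.6F_uA_nv, 0.6F_yA_gv) + U_bs·F_u·A_nt = 148.8 kips → 112 kips.
Bolt shear governs: 39.8 kips.

39.8 kips (bolt shear governs)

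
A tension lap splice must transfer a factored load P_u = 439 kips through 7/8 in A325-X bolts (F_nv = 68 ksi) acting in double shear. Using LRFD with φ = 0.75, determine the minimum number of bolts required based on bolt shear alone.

8 bolts

A_b = π·0.875²/4 = 0.6013 in².
Per-bolt design strength φR_n = 0.75 × 68 × 0.6013 × 2 = 61.33 kips.
n ≥ 439 / 61.33 = 7.157 → use 8 bolts.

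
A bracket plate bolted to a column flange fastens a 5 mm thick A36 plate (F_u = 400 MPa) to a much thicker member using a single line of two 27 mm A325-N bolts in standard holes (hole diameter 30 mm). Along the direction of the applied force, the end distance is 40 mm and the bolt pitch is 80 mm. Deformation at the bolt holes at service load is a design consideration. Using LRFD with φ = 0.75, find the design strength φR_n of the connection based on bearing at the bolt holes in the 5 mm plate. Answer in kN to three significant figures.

135 kN

Per bolt r_n = 1.2 l_c t F_u ≤ 2.4 d t F_u; upper limit = 2.4 × 27 × 5 × 400 / 1000 = 129.6 kN.
Edge bolt: l_c = 40 − 30/2 = 25 mm → 1.2 × 25 × 5 × 400 / 1000 = 60 → r_n = 60 kN.
Interior bolts: l_c = 80 − 30 = 50 mm → 1.2 × 50 × 5 × 400 / 1000 = 120 → r_n = 120 kN.
R_n = 1 × 60 + 1 × 120 = 180 kN.
Design strength φR_n = 0.75 × 180 = 135 kN.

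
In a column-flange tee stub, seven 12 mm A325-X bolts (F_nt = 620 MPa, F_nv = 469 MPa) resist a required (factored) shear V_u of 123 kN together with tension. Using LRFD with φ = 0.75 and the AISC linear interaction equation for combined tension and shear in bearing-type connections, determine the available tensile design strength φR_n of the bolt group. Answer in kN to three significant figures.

A_b = π·12²/4 = 113.1 mm²; f_rv = 123 × 1000 / (7 × 113.1) = 155.4 MPa.
F'_nt = 1.3 F_nt − (F_nt / φF_nv) f_rv = 1.3·620 − (620/(0.75·469))·155.4 = 532.2 MPa, capped at F_nt → F'_nt = 532.2 MPa.
R_n = F'_nt · A_b · n = 532.2 × 113.1 × 7 / 1000 = 421.3 kN.
Design strength φR_n = 0.75 × 421.3 = 316 kN.

316 kN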